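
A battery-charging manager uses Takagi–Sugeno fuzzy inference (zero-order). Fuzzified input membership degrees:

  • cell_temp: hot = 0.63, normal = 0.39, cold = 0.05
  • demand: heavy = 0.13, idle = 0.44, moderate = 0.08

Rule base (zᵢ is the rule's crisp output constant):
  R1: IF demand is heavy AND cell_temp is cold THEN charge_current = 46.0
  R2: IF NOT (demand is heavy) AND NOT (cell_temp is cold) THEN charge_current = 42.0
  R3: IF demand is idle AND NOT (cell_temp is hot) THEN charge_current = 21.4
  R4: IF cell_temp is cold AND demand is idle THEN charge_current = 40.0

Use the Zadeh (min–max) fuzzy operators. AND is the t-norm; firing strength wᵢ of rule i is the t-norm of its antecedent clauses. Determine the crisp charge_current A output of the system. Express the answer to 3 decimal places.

36.387

R1 (z=46.0): heavy=0.13, cold=0.05; AND[min(a, b)] → w = 0.05
R2 (z=42.0): ¬heavy=1−0.13=0.87, ¬cold=1−0.05=0.95; AND[min(a, b)] → w = 0.87
R3 (z=21.4): idle=0.44, ¬hot=1−0.63=0.37; AND[min(a, b)] → w = 0.37
R4 (z=40.0): cold=0.05, idle=0.44; AND[min(a, b)] → w = 0.05
Weighted average = (0.05·46.0 + 0.87·42.0 + 0.37·21.4 + 0.05·40.0) / (0.05 + 0.87 + 0.37 + 0.05)
  = 48.7580 / 1.3400 = 36.387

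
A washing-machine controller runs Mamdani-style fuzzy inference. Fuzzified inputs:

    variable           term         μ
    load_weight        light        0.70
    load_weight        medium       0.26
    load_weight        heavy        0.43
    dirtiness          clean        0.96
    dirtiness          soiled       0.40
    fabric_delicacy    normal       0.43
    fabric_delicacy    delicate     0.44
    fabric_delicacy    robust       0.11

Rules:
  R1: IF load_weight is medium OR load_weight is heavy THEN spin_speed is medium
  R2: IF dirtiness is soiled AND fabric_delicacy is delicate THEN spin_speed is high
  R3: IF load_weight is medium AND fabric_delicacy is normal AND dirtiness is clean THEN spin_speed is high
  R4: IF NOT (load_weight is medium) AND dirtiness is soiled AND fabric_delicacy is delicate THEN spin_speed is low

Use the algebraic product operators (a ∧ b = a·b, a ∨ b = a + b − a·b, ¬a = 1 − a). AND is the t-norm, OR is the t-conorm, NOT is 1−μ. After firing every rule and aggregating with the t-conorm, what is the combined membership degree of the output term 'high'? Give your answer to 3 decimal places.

0.264

R1: medium=0.26, heavy=0.43; OR[a + b − a·b] → w = 0.5782
R2: soiled=0.40, delicate=0.44; AND[a·b] → w = 0.1760
R3: medium=0.26, normal=0.43, clean=0.96; AND[a·b] → w = 0.1073
R4: ¬medium=1−0.26=0.74, soiled=0.40, delicate=0.44; AND[a·b] → w = 0.1302
Rules with consequent 'high': {R2, R3} → strengths 0.1760, 0.1073
Aggregate via t-conorm [a + b − a·b]: 0.2644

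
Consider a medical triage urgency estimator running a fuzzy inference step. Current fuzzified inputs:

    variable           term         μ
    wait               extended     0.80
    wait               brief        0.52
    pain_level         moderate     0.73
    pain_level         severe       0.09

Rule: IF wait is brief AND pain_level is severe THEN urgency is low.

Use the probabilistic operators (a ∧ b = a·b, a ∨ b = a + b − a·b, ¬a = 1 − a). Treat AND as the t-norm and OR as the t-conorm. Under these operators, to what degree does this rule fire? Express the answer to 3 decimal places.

firing strength: brief=0.52, severe=0.09; AND[a·b] → w = 0.0468

0.047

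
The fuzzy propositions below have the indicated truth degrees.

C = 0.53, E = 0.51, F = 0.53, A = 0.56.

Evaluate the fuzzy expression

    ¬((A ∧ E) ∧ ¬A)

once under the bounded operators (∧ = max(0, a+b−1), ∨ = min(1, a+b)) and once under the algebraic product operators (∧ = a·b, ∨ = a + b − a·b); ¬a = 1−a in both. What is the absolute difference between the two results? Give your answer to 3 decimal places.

0.126

Under bounded:
  A ∧ E = max(0, a+b−1) on (0.56, 0.51) = 0.07
  ¬A = 1 − 0.56 = 0.44
  (A ∧ E) ∧ ¬A = max(0, a+b−1) on (0.07, 0.44) = 0.00
  ¬((A ∧ E) ∧ ¬A) = 1 − 0.00 = 1.00
  → value = 1.0000
Under algebraic product:
  A ∧ E = a·b on (0.5600, 0.5100) = 0.2856
  ¬A = 1 − 0.5600 = 0.4400
  (A ∧ E) ∧ ¬A = a·b on (0.2856, 0.4400) = 0.1257
  ¬((A ∧ E) ∧ ¬A) = 1 − 0.1257 = 0.8743
  → value = 0.8743
|1.0000 − 0.8743| = 0.126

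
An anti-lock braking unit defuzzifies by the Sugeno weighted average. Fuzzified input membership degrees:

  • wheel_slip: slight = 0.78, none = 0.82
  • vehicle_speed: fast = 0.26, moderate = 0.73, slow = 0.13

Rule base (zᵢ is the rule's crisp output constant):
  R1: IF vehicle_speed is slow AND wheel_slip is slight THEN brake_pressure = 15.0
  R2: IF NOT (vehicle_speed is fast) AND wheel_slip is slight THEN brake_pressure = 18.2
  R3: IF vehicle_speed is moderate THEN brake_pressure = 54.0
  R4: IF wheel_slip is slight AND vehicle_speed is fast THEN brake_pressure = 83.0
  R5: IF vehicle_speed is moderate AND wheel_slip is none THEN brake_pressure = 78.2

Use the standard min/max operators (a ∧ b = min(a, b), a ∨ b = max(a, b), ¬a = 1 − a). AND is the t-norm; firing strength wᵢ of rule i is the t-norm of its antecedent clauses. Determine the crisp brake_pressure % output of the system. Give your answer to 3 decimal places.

R1 (z=15.0): slow=0.13, slight=0.78; AND[min(a, b)] → w = 0.13
R2 (z=18.2): ¬fast=1−0.26=0.74, slight=0.78; AND[min(a, b)] → w = 0.74
R3 (z=54.0): moderate=0.73 → w = 0.73
R4 (z=83.0): slight=0.78, fast=0.26; AND[min(a, b)] → w = 0.26
R5 (z=78.2): moderate=0.73, none=0.82; AND[min(a, b)] → w = 0.73
Weighted average = (0.13·15.0 + 0.74·18.2 + 0.73·54.0 + 0.26·83.0 + 0.73·78.2) / (0.13 + 0.74 + 0.73 + 0.26 + 0.73)
  = 133.5040 / 2.5900 = 51.546

51.546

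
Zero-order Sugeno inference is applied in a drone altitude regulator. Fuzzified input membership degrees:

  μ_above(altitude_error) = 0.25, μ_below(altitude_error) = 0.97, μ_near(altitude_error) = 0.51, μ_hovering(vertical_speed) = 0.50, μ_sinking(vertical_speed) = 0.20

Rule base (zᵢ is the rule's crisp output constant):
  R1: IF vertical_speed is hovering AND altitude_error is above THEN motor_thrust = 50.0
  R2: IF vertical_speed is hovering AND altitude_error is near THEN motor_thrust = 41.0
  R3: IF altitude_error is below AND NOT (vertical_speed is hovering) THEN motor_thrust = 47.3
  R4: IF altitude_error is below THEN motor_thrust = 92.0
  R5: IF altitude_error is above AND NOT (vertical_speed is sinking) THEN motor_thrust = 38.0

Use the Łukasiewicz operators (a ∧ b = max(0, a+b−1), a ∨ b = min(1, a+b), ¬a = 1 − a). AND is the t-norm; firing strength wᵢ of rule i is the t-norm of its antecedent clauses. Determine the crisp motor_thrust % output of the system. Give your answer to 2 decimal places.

75.85

R1 (z=50.0): hovering=0.50, above=0.25; AND[max(0, a+b−1)] → w = 0.00
R2 (z=41.0): hovering=0.50, near=0.51; AND[max(0, a+b−1)] → w = 0.01
R3 (z=47.3): below=0.97, ¬hovering=1−0.50=0.50; AND[max(0, a+b−1)] → w = 0.47
R4 (z=92.0): below=0.97 → w = 0.97
R5 (z=38.0): above=0.25, ¬sinking=1−0.20=0.80; AND[max(0, a+b−1)] → w = 0.05
Weighted average = (0.00·50.0 + 0.01·41.0 + 0.47·47.3 + 0.97·92.0 + 0.05·38.0) / (0.00 + 0.01 + 0.47 + 0.97 + 0.05)
  = 113.7810 / 1.5000 = 75.85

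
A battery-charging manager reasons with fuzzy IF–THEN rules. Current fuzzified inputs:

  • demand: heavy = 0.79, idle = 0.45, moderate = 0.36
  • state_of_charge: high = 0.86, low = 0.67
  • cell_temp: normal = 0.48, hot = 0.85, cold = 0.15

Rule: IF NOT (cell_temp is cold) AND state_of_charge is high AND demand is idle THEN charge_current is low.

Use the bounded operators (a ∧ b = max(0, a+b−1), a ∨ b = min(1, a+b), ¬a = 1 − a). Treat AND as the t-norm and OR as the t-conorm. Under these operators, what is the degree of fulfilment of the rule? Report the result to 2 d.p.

firing strength: ¬cold=1−0.15=0.85, high=0.86, idle=0.45; AND[max(0, a+b−1)] → w = 0.16

0.16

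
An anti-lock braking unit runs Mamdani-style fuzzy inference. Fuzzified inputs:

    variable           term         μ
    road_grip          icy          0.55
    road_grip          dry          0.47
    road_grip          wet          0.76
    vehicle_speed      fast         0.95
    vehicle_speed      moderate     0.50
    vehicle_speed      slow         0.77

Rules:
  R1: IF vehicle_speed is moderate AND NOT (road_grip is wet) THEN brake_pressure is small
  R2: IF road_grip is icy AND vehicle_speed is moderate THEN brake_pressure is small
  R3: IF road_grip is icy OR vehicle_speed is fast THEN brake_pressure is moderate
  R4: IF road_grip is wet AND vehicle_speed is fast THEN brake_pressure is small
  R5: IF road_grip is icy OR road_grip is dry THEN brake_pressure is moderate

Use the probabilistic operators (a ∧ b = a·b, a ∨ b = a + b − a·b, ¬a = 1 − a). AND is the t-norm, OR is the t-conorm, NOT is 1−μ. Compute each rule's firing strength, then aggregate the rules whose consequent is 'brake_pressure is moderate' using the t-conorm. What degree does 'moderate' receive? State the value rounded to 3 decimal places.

0.995

R1: moderate=0.50, ¬wet=1−0.76=0.24; AND[a·b] → w = 0.1200
R2: icy=0.55, moderate=0.50; AND[a·b] → w = 0.2750
R3: icy=0.55, fast=0.95; OR[a + b − a·b] → w = 0.9775
R4: wet=0.76, fast=0.95; AND[a·b] → w = 0.7220
R5: icy=0.55, dry=0.47; OR[a + b − a·b] → w = 0.7615
Rules with consequent 'moderate': {R3, R5} → strengths 0.9775, 0.7615
Aggregate via t-conorm [a + b − a·b]: 0.9946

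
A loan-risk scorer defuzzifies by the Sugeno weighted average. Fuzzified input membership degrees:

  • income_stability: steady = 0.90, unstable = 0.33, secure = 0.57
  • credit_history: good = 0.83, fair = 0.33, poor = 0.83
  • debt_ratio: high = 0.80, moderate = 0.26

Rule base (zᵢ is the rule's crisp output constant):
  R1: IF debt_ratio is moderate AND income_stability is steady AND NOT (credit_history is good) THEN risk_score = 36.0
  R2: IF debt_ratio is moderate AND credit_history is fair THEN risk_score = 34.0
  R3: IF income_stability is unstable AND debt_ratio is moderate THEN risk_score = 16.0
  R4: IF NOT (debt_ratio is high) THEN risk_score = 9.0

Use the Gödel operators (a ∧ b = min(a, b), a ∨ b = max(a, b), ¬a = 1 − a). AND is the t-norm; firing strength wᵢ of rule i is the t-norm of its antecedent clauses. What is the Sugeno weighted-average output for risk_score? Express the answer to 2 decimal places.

R1 (z=36.0): moderate=0.26, steady=0.90, ¬good=1−0.83=0.17; AND[min(a, b)] → w = 0.17
R2 (z=34.0): moderate=0.26, fair=0.33; AND[min(a, b)] → w = 0.26
R3 (z=16.0): unstable=0.33, moderate=0.26; AND[min(a, b)] → w = 0.26
R4 (z=9.0): ¬high=1−0.80=0.20 → w = 0.20
Weighted average = (0.17·36.0 + 0.26·34.0 + 0.26·16.0 + 0.20·9.0) / (0.17 + 0.26 + 0.26 + 0.20)
  = 20.9200 / 0.8900 = 23.51

23.51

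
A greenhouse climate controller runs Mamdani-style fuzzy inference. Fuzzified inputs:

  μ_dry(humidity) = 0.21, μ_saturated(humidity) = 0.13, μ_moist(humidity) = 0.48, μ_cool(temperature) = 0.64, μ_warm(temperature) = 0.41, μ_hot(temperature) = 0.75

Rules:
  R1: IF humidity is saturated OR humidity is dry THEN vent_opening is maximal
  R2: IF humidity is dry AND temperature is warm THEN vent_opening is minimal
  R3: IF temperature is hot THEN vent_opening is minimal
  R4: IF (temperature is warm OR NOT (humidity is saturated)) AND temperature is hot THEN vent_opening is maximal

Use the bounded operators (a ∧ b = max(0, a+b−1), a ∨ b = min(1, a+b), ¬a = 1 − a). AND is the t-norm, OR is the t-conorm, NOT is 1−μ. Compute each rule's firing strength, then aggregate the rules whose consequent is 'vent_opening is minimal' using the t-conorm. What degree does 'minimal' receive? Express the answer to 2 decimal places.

0.75

R1: saturated=0.13, dry=0.21; OR[min(1, a+b)] → w = 0.34
R2: dry=0.21, warm=0.41; AND[max(0, a+b−1)] → w = 0.00
R3: hot=0.75 → w = 0.75
R4: (warm=0.41 OR ¬saturated=1−0.13=0.87) = 1.00; AND[max(0, a+b−1)] with hot=0.75 → w = 0.75
Rules with consequent 'minimal': {R2, R3} → strengths 0.00, 0.75
Aggregate via t-conorm [min(1, a+b)]: 0.75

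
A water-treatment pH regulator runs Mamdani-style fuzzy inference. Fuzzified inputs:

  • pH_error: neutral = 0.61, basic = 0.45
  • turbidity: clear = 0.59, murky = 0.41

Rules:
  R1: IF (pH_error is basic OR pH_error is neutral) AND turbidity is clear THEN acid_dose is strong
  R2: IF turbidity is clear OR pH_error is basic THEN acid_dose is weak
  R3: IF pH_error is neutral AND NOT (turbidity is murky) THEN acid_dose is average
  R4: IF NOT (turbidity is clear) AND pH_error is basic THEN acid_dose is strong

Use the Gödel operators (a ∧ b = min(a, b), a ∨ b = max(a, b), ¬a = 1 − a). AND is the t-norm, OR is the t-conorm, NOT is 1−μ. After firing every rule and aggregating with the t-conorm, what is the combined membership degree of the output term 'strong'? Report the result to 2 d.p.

0.59

R1: (basic=0.45 OR neutral=0.61) = 0.61; AND[min(a, b)] with clear=0.59 → w = 0.59
R2: clear=0.59, basic=0.45; OR[max(a, b)] → w = 0.59
R3: neutral=0.61, ¬murky=1−0.41=0.59; AND[min(a, b)] → w = 0.59
R4: ¬clear=1−0.59=0.41, basic=0.45; AND[min(a, b)] → w = 0.41
Rules with consequent 'strong': {R1, R4} → strengths 0.59, 0.41
Aggregate via t-conorm [max(a, b)]: 0.59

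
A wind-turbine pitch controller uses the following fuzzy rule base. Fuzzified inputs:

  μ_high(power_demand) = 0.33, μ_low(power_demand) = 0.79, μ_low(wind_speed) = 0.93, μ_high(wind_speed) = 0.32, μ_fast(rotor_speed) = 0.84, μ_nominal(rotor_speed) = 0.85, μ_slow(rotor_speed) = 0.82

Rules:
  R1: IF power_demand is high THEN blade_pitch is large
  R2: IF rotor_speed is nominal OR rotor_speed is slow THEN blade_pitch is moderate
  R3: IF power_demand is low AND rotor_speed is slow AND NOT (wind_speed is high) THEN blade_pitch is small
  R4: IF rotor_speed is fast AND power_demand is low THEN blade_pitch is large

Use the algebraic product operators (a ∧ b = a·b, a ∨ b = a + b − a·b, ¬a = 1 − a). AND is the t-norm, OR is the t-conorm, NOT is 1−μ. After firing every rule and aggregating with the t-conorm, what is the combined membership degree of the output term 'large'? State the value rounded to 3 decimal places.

R1: high=0.33 → w = 0.3300
R2: nominal=0.85, slow=0.82; OR[a + b − a·b] → w = 0.9730
R3: low=0.79, slow=0.82, ¬high=1−0.32=0.68; AND[a·b] → w = 0.4405
R4: fast=0.84, low=0.79; AND[a·b] → w = 0.6636
Rules with consequent 'large': {R1, R4} → strengths 0.3300, 0.6636
Aggregate via t-conorm [a + b − a·b]: 0.7746

0.775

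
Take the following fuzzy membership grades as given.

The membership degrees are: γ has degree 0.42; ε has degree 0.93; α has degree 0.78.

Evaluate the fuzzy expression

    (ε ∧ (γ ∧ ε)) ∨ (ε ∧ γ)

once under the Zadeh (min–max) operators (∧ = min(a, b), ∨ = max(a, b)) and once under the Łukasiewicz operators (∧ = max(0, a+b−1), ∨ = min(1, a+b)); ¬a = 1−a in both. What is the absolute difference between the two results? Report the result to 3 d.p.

0.210

Under Zadeh (min–max):
  γ ∧ ε = min(a, b) on (0.42, 0.93) = 0.42
  ε ∧ (γ ∧ ε) = min(a, b) on (0.93, 0.42) = 0.42
  ε ∧ γ = min(a, b) on (0.93, 0.42) = 0.42
  (ε ∧ (γ ∧ ε)) ∨ (ε ∧ γ) = max(a, b) on (0.42, 0.42) = 0.42
  → value = 0.4200
Under Łukasiewicz:
  γ ∧ ε = max(0, a+b−1) on (0.42, 0.93) = 0.35
  ε ∧ (γ ∧ ε) = max(0, a+b−1) on (0.93, 0.35) = 0.28
  ε ∧ γ = max(0, a+b−1) on (0.93, 0.42) = 0.35
  (ε ∧ (γ ∧ ε)) ∨ (ε ∧ γ) = min(1, a+b) on (0.28, 0.35) = 0.63
  → value = 0.6300
|0.4200 − 0.6300| = 0.210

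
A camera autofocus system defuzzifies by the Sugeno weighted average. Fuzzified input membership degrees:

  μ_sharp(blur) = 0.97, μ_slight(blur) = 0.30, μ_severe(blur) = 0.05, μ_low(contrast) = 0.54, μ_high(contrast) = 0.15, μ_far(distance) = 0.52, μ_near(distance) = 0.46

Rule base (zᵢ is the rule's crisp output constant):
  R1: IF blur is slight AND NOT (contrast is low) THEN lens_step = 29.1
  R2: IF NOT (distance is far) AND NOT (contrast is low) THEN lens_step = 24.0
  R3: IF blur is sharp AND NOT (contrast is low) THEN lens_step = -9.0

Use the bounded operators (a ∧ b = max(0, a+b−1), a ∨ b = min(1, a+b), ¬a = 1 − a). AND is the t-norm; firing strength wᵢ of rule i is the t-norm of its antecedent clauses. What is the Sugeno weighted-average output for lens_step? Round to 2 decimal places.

R1 (z=29.1): slight=0.30, ¬low=1−0.54=0.46; AND[max(0, a+b−1)] → w = 0.00
R2 (z=24.0): ¬far=1−0.52=0.48, ¬low=1−0.54=0.46; AND[max(0, a+b−1)] → w = 0.00
R3 (z=-9.0): sharp=0.97, ¬low=1−0.54=0.46; AND[max(0, a+b−1)] → w = 0.43
Weighted average = (0.00·29.1 + 0.00·24.0 + 0.43·-9.0) / (0.00 + 0.00 + 0.43)
  = -3.8700 / 0.4300 = -9.00

-9.00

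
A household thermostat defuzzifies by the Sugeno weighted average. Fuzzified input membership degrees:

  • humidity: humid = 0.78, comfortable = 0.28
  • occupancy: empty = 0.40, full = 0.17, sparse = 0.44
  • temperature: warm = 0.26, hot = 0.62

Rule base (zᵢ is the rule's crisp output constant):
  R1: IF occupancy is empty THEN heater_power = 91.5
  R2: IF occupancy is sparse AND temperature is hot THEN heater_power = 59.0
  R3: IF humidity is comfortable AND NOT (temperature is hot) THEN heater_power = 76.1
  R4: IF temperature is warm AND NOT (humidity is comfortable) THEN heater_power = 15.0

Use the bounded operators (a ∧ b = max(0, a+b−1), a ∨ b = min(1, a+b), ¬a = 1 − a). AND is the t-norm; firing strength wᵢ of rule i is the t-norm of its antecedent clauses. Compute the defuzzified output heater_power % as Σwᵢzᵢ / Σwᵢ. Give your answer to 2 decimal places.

R1 (z=91.5): empty=0.40 → w = 0.40
R2 (z=59.0): sparse=0.44, hot=0.62; AND[max(0, a+b−1)] → w = 0.06
R3 (z=76.1): comfortable=0.28, ¬hot=1−0.62=0.38; AND[max(0, a+b−1)] → w = 0.00
R4 (z=15.0): warm=0.26, ¬comfortable=1−0.28=0.72; AND[max(0, a+b−1)] → w = 0.00
Weighted average = (0.40·91.5 + 0.06·59.0 + 0.00·76.1 + 0.00·15.0) / (0.40 + 0.06 + 0.00 + 0.00)
  = 40.1400 / 0.4600 = 87.26

87.26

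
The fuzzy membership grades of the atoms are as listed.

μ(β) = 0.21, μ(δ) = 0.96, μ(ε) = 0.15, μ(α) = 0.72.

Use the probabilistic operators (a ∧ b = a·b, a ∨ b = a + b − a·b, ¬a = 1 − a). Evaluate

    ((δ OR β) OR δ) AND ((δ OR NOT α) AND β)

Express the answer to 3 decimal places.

δ OR β = a + b − a·b on (0.9600, 0.2100) = 0.9684
(δ OR β) OR δ = a + b − a·b on (0.9684, 0.9600) = 0.9987
NOT α = 1 − 0.7200 = 0.2800
δ OR NOT α = a + b − a·b on (0.9600, 0.2800) = 0.9712
(δ OR NOT α) AND β = a·b on (0.9712, 0.2100) = 0.2040
((δ OR β) OR δ) AND ((δ OR NOT α) AND β) = a·b on (0.9987, 0.2040) = 0.2037

0.204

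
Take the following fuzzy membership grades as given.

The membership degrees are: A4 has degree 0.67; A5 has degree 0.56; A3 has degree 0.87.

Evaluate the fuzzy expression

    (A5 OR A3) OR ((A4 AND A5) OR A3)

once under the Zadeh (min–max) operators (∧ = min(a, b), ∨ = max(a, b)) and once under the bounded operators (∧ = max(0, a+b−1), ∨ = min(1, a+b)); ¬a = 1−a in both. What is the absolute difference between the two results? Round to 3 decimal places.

0.130

Under Zadeh (min–max):
  A5 OR A3 = max(a, b) on (0.56, 0.87) = 0.87
  A4 AND A5 = min(a, b) on (0.67, 0.56) = 0.56
  (A4 AND A5) OR A3 = max(a, b) on (0.56, 0.87) = 0.87
  (A5 OR A3) OR ((A4 AND A5) OR A3) = max(a, b) on (0.87, 0.87) = 0.87
  → value = 0.8700
Under bounded:
  A5 OR A3 = min(1, a+b) on (0.56, 0.87) = 1.00
  A4 AND A5 = max(0, a+b−1) on (0.67, 0.56) = 0.23
  (A4 AND A5) OR A3 = min(1, a+b) on (0.23, 0.87) = 1.00
  (A5 OR A3) OR ((A4 AND A5) OR A3) = min(1, a+b) on (1.00, 1.00) = 1.00
  → value = 1.0000
|0.8700 − 1.0000| = 0.130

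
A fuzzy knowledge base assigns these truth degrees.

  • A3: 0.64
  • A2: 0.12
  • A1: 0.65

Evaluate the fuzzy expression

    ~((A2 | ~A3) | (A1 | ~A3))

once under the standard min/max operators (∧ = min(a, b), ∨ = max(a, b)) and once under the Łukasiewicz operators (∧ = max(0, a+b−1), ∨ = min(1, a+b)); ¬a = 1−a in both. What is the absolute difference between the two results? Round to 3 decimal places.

0.350

Under standard min/max:
  ~A3 = 1 − 0.64 = 0.36
  A2 | ~A3 = max(a, b) on (0.12, 0.36) = 0.36
  ~A3 = 1 − 0.64 = 0.36
  A1 | ~A3 = max(a, b) on (0.65, 0.36) = 0.65
  (A2 | ~A3) | (A1 | ~A3) = max(a, b) on (0.36, 0.65) = 0.65
  ~((A2 | ~A3) | (A1 | ~A3)) = 1 − 0.65 = 0.35
  → value = 0.3500
Under Łukasiewicz:
  ~A3 = 1 − 0.64 = 0.36
  A2 | ~A3 = min(1, a+b) on (0.12, 0.36) = 0.48
  ~A3 = 1 − 0.64 = 0.36
  A1 | ~A3 = min(1, a+b) on (0.65, 0.36) = 1.00
  (A2 | ~A3) | (A1 | ~A3) = min(1, a+b) on (0.48, 1.00) = 1.00
  ~((A2 | ~A3) | (A1 | ~A3)) = 1 − 1.00 = 0.00
  → value = 0.0000
|0.3500 − 0.0000| = 0.350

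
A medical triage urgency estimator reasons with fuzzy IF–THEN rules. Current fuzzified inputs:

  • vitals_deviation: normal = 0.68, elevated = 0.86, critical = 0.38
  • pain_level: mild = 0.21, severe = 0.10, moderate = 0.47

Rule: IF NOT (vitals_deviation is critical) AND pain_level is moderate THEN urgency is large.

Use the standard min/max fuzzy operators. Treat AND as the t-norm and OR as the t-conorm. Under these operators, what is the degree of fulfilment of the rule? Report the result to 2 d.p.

firing strength: ¬critical=1−0.38=0.62, moderate=0.47; AND[min(a, b)] → w = 0.47

0.47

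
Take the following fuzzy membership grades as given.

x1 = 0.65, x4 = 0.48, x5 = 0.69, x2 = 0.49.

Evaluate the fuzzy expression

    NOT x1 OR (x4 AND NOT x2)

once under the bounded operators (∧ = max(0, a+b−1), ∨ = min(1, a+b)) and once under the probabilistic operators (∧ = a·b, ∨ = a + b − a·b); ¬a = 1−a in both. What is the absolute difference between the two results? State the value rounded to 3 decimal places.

Under bounded:
  NOT x1 = 1 − 0.65 = 0.35
  NOT x2 = 1 − 0.49 = 0.51
  x4 AND NOT x2 = max(0, a+b−1) on (0.48, 0.51) = 0.00
  NOT x1 OR (x4 AND NOT x2) = min(1, a+b) on (0.35, 0.00) = 0.35
  → value = 0.3500
Under probabilistic:
  NOT x1 = 1 − 0.6500 = 0.3500
  NOT x2 = 1 − 0.4900 = 0.5100
  x4 AND NOT x2 = a·b on (0.4800, 0.5100) = 0.2448
  NOT x1 OR (x4 AND NOT x2) = a + b − a·b on (0.3500, 0.2448) = 0.5091
  → value = 0.5091
|0.3500 − 0.5091| = 0.159

0.159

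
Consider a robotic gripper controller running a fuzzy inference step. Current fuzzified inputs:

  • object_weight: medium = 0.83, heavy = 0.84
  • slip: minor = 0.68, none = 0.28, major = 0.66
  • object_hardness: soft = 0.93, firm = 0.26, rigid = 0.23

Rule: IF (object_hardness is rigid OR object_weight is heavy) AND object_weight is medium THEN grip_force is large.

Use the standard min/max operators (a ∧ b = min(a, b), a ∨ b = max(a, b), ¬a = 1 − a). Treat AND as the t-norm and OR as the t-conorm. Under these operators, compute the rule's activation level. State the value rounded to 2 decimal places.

0.83

firing strength: (rigid=0.23 OR heavy=0.84) = 0.84; AND[min(a, b)] with medium=0.83 → w = 0.83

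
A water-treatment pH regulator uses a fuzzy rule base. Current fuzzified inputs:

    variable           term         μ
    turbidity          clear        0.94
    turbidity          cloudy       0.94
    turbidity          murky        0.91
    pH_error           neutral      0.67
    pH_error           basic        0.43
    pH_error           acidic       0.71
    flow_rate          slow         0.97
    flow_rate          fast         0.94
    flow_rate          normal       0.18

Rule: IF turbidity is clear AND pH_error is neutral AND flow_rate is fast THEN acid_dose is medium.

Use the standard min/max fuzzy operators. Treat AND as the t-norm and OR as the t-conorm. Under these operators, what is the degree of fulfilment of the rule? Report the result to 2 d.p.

0.67

firing strength: clear=0.94, neutral=0.67, fast=0.94; AND[min(a, b)] → w = 0.67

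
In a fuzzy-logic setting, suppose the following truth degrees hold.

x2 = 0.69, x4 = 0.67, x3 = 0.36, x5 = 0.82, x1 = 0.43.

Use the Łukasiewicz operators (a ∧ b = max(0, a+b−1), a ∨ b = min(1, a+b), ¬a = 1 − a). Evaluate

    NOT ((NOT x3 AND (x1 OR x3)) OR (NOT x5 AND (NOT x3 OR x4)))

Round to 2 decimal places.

0.39

NOT x3 = 1 − 0.36 = 0.64
x1 OR x3 = min(1, a+b) on (0.43, 0.36) = 0.79
NOT x3 AND (x1 OR x3) = max(0, a+b−1) on (0.64, 0.79) = 0.43
NOT x5 = 1 − 0.82 = 0.18
NOT x3 = 1 − 0.36 = 0.64
NOT x3 OR x4 = min(1, a+b) on (0.64, 0.67) = 1.00
NOT x5 AND (NOT x3 OR x4) = max(0, a+b−1) on (0.18, 1.00) = 0.18
(NOT x3 AND (x1 OR x3)) OR (NOT x5 AND (NOT x3 OR x4)) = min(1, a+b) on (0.43, 0.18) = 0.61
NOT ((NOT x3 AND (x1 OR x3)) OR (NOT x5 AND (NOT x3 OR x4))) = 1 − 0.61 = 0.39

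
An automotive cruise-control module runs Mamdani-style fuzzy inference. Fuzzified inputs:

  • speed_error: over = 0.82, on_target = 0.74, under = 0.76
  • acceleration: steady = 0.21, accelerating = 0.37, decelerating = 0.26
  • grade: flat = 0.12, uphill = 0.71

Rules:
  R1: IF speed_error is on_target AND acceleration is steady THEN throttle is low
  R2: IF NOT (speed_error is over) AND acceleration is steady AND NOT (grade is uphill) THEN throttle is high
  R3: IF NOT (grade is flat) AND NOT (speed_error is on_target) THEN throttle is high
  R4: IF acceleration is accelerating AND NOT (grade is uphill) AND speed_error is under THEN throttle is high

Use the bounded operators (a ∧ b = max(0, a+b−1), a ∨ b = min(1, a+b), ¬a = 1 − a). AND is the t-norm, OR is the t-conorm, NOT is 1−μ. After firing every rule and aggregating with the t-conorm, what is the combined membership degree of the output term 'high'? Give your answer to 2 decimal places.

0.14

R1: on_target=0.74, steady=0.21; AND[max(0, a+b−1)] → w = 0.00
R2: ¬over=1−0.82=0.18, steady=0.21, ¬uphill=1−0.71=0.29; AND[max(0, a+b−1)] → w = 0.00
R3: ¬flat=1−0.12=0.88, ¬on_target=1−0.74=0.26; AND[max(0, a+b−1)] → w = 0.14
R4: accelerating=0.37, ¬uphill=1−0.71=0.29, under=0.76; AND[max(0, a+b−1)] → w = 0.00
Rules with consequent 'high': {R2, R3, R4} → strengths 0.00, 0.14, 0.00
Aggregate via t-conorm [min(1, a+b)]: 0.14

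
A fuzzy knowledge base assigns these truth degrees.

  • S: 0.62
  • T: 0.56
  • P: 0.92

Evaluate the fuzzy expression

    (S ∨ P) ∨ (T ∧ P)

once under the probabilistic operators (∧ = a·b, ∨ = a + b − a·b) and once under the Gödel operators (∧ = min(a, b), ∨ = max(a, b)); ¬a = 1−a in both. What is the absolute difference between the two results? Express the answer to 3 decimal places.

Under probabilistic:
  S ∨ P = a + b − a·b on (0.6200, 0.9200) = 0.9696
  T ∧ P = a·b on (0.5600, 0.9200) = 0.5152
  (S ∨ P) ∨ (T ∧ P) = a + b − a·b on (0.9696, 0.5152) = 0.9853
  → value = 0.9853
Under Gödel:
  S ∨ P = max(a, b) on (0.62, 0.92) = 0.92
  T ∧ P = min(a, b) on (0.56, 0.92) = 0.56
  (S ∨ P) ∨ (T ∧ P) = max(a, b) on (0.92, 0.56) = 0.92
  → value = 0.9200
|0.9853 − 0.9200| = 0.065

0.065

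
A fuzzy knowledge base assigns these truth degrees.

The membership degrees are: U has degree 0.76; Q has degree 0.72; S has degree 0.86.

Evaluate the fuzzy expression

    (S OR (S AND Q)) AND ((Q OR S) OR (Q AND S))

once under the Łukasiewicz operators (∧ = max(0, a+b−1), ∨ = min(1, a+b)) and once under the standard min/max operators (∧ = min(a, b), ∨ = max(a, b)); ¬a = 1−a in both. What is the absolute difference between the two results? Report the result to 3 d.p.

Under Łukasiewicz:
  S AND Q = max(0, a+b−1) on (0.86, 0.72) = 0.58
  S OR (S AND Q) = min(1, a+b) on (0.86, 0.58) = 1.00
  Q OR S = min(1, a+b) on (0.72, 0.86) = 1.00
  Q AND S = max(0, a+b−1) on (0.72, 0.86) = 0.58
  (Q OR S) OR (Q AND S) = min(1, a+b) on (1.00, 0.58) = 1.00
  (S OR (S AND Q)) AND ((Q OR S) OR (Q AND S)) = max(0, a+b−1) on (1.00, 1.00) = 1.00
  → value = 1.0000
Under standard min/max:
  S AND Q = min(a, b) on (0.86, 0.72) = 0.72
  S OR (S AND Q) = max(a, b) on (0.86, 0.72) = 0.86
  Q OR S = max(a, b) on (0.72, 0.86) = 0.86
  Q AND S = min(a, b) on (0.72, 0.86) = 0.72
  (Q OR S) OR (Q AND S) = max(a, b) on (0.86, 0.72) = 0.86
  (S OR (S AND Q)) AND ((Q OR S) OR (Q AND S)) = min(a, b) on (0.86, 0.86) = 0.86
  → value = 0.8600
|1.0000 − 0.8600| = 0.140

0.140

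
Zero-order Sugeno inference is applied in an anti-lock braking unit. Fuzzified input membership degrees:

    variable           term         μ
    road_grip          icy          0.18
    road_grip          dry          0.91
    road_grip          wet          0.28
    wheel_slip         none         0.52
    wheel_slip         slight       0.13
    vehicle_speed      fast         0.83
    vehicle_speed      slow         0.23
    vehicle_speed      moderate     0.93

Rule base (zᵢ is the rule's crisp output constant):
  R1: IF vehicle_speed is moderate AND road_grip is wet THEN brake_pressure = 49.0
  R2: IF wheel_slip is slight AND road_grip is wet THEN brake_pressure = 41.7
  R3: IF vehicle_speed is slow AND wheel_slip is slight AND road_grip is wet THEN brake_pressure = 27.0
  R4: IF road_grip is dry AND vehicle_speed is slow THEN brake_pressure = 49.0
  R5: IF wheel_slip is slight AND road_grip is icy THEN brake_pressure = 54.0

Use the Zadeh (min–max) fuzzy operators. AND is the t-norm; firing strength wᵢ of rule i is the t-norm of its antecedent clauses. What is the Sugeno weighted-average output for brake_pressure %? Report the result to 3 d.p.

R1 (z=49.0): moderate=0.93, wet=0.28; AND[min(a, b)] → w = 0.28
R2 (z=41.7): slight=0.13, wet=0.28; AND[min(a, b)] → w = 0.13
R3 (z=27.0): slow=0.23, slight=0.13, wet=0.28; AND[min(a, b)] → w = 0.13
R4 (z=49.0): dry=0.91, slow=0.23; AND[min(a, b)] → w = 0.23
R5 (z=54.0): slight=0.13, icy=0.18; AND[min(a, b)] → w = 0.13
Weighted average = (0.28·49.0 + 0.13·41.7 + 0.13·27.0 + 0.23·49.0 + 0.13·54.0) / (0.28 + 0.13 + 0.13 + 0.23 + 0.13)
  = 40.9410 / 0.9000 = 45.490

45.490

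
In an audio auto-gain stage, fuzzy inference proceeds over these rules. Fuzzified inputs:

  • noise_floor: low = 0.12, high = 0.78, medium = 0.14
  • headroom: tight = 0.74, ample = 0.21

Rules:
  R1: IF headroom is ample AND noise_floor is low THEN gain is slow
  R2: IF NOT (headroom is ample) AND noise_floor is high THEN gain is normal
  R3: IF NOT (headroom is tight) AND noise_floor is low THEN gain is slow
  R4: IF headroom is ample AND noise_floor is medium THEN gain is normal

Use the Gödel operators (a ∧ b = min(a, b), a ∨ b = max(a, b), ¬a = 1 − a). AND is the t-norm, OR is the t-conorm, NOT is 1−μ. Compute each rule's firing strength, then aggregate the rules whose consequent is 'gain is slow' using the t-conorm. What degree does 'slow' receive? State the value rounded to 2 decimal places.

0.12

R1: ample=0.21, low=0.12; AND[min(a, b)] → w = 0.12
R2: ¬ample=1−0.21=0.79, high=0.78; AND[min(a, b)] → w = 0.78
R3: ¬tight=1−0.74=0.26, low=0.12; AND[min(a, b)] → w = 0.12
R4: ample=0.21, medium=0.14; AND[min(a, b)] → w = 0.14
Rules with consequent 'slow': {R1, R3} → strengths 0.12, 0.12
Aggregate via t-conorm [max(a, b)]: 0.12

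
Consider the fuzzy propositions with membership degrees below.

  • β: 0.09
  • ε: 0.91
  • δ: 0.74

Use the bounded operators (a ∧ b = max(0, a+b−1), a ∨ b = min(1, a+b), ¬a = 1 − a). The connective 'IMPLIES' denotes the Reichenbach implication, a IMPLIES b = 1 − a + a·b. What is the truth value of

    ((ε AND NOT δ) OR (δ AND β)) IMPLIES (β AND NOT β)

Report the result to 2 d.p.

NOT δ = 1 − 0.74 = 0.26
ε AND NOT δ = max(0, a+b−1) on (0.91, 0.26) = 0.17
δ AND β = max(0, a+b−1) on (0.74, 0.09) = 0.00
(ε AND NOT δ) OR (δ AND β) = min(1, a+b) on (0.17, 0.00) = 0.17
NOT β = 1 − 0.09 = 0.91
β AND NOT β = max(0, a+b−1) on (0.09, 0.91) = 0.00
((ε AND NOT δ) OR (δ AND β)) IMPLIES (β AND NOT β)  [Reichenbach: 1 − a + a·b] with a=0.17, b=0.00 → 0.83

0.83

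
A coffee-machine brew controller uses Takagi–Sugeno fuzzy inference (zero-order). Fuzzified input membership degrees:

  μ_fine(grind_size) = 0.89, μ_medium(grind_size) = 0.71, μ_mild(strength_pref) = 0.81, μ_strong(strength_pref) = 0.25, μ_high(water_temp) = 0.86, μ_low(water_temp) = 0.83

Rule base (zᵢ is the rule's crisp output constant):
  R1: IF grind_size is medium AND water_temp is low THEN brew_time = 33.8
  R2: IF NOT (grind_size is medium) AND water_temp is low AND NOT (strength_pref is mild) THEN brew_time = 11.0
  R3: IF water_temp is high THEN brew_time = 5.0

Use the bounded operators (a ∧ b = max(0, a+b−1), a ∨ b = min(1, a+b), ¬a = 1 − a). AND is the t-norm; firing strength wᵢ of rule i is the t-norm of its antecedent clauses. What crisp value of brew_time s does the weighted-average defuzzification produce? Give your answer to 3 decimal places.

R1 (z=33.8): medium=0.71, low=0.83; AND[max(0, a+b−1)] → w = 0.54
R2 (z=11.0): ¬medium=1−0.71=0.29, low=0.83, ¬mild=1−0.81=0.19; AND[max(0, a+b−1)] → w = 0.00
R3 (z=5.0): high=0.86 → w = 0.86
Weighted average = (0.54·33.8 + 0.00·11.0 + 0.86·5.0) / (0.54 + 0.00 + 0.86)
  = 22.5520 / 1.4000 = 16.109

16.109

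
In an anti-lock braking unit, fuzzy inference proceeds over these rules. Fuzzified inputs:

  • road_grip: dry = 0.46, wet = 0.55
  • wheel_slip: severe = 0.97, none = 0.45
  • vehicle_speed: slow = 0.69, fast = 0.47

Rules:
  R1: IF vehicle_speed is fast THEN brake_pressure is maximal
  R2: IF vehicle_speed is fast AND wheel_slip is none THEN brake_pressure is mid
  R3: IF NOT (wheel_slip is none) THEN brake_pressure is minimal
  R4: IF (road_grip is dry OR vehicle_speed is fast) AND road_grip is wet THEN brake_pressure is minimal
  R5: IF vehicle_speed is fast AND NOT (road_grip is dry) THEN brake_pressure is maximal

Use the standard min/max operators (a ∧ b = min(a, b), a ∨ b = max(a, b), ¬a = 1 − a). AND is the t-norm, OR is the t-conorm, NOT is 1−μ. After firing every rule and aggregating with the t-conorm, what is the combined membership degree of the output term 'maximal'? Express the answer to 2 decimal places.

0.47

R1: fast=0.47 → w = 0.47
R2: fast=0.47, none=0.45; AND[min(a, b)] → w = 0.45
R3: ¬none=1−0.45=0.55 → w = 0.55
R4: (dry=0.46 OR fast=0.47) = 0.47; AND[min(a, b)] with wet=0.55 → w = 0.47
R5: fast=0.47, ¬dry=1−0.46=0.54; AND[min(a, b)] → w = 0.47
Rules with consequent 'maximal': {R1, R5} → strengths 0.47, 0.47
Aggregate via t-conorm [max(a, b)]: 0.47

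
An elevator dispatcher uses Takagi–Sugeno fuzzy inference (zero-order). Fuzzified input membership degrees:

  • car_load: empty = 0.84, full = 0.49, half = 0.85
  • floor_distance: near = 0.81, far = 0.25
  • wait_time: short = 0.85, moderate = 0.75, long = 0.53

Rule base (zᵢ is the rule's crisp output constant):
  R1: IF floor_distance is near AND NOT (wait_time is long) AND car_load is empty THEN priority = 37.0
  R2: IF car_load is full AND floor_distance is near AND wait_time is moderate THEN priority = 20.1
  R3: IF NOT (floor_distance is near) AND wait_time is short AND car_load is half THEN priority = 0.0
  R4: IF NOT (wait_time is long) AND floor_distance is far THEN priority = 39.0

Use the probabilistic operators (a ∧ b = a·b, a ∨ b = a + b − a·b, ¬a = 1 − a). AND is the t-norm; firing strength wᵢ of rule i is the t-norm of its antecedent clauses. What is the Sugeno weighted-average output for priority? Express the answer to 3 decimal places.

R1 (z=37.0): near=0.81, ¬long=1−0.53=0.47, empty=0.84; AND[a·b] → w = 0.3198
R2 (z=20.1): full=0.49, near=0.81, moderate=0.75; AND[a·b] → w = 0.2977
R3 (z=0.0): ¬near=1−0.81=0.19, short=0.85, half=0.85; AND[a·b] → w = 0.1373
R4 (z=39.0): ¬long=1−0.53=0.47, far=0.25; AND[a·b] → w = 0.1175
Weighted average = (0.3198·37.0 + 0.2977·20.1 + 0.1373·0.0 + 0.1175·39.0) / (0.3198 + 0.2977 + 0.1373 + 0.1175)
  = 22.3979 / 0.8722 = 25.679

25.679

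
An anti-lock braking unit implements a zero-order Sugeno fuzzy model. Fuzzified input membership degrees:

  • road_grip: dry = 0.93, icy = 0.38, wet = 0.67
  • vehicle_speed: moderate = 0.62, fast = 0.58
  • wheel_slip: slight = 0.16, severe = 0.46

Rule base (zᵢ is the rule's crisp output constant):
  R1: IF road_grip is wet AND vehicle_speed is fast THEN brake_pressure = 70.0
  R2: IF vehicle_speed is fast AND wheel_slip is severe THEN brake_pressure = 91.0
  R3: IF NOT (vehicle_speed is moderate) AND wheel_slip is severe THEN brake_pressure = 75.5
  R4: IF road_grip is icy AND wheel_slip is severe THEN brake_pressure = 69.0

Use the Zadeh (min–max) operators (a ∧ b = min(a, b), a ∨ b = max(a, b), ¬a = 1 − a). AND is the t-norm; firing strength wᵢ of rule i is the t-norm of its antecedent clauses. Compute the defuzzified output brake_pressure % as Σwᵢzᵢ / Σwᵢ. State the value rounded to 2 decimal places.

R1 (z=70.0): wet=0.67, fast=0.58; AND[min(a, b)] → w = 0.58
R2 (z=91.0): fast=0.58, severe=0.46; AND[min(a, b)] → w = 0.46
R3 (z=75.5): ¬moderate=1−0.62=0.38, severe=0.46; AND[min(a, b)] → w = 0.38
R4 (z=69.0): icy=0.38, severe=0.46; AND[min(a, b)] → w = 0.38
Weighted average = (0.58·70.0 + 0.46·91.0 + 0.38·75.5 + 0.38·69.0) / (0.58 + 0.46 + 0.38 + 0.38)
  = 137.3700 / 1.8000 = 76.32

76.32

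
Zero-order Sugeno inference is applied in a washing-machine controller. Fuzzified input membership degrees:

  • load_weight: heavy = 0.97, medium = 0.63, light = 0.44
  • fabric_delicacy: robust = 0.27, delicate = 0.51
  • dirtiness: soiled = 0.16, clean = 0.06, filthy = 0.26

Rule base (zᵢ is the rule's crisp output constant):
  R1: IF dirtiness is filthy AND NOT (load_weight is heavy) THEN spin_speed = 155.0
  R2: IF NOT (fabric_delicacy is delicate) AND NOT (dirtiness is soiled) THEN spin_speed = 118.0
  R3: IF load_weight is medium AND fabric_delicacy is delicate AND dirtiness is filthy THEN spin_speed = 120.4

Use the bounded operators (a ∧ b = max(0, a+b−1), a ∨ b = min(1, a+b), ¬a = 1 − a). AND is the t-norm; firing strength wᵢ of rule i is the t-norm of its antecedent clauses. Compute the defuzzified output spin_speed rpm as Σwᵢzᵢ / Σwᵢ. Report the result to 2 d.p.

118.00

R1 (z=155.0): filthy=0.26, ¬heavy=1−0.97=0.03; AND[max(0, a+b−1)] → w = 0.00
R2 (z=118.0): ¬delicate=1−0.51=0.49, ¬soiled=1−0.16=0.84; AND[max(0, a+b−1)] → w = 0.33
R3 (z=120.4): medium=0.63, delicate=0.51, filthy=0.26; AND[max(0, a+b−1)] → w = 0.00
Weighted average = (0.00·155.0 + 0.33·118.0 + 0.00·120.4) / (0.00 + 0.33 + 0.00)
  = 38.9400 / 0.3300 = 118.00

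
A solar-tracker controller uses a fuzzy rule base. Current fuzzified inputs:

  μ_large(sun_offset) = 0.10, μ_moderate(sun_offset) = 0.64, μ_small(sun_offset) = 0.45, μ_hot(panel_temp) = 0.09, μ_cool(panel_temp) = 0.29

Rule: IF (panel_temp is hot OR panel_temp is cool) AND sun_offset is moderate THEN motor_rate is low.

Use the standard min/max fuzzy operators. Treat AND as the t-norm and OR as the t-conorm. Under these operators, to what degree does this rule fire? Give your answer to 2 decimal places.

firing strength: (hot=0.09 OR cool=0.29) = 0.29; AND[min(a, b)] with moderate=0.64 → w = 0.29

0.29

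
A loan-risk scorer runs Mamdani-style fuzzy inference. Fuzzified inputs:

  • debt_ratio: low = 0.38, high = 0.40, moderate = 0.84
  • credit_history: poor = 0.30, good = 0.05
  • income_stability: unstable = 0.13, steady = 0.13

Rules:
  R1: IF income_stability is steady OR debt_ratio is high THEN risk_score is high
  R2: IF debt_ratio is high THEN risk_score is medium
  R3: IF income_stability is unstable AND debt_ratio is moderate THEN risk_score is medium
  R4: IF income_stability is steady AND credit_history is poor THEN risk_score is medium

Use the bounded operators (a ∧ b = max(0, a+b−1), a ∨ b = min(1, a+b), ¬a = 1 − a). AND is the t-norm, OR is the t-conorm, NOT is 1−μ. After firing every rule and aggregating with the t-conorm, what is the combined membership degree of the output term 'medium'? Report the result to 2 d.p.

R1: steady=0.13, high=0.40; OR[min(1, a+b)] → w = 0.53
R2: high=0.40 → w = 0.40
R3: unstable=0.13, moderate=0.84; AND[max(0, a+b−1)] → w = 0.00
R4: steady=0.13, poor=0.30; AND[max(0, a+b−1)] → w = 0.00
Rules with consequent 'medium': {R2, R3, R4} → strengths 0.40, 0.00, 0.00
Aggregate via t-conorm [min(1, a+b)]: 0.40

0.40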